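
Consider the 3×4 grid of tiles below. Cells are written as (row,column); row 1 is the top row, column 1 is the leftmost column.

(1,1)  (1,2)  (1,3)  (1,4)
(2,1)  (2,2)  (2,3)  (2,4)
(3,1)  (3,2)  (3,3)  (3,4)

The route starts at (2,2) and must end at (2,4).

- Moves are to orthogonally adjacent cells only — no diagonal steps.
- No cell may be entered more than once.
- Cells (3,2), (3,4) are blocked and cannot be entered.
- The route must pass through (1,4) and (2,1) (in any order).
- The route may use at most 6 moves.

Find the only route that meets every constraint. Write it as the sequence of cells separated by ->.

(2,2) -> (2,1) -> (1,1) -> (1,2) -> (1,3) -> (1,4) -> (2,4)

The 6-move cap with required stops at (1,4), (2,1) leaves no slack for detours.
Route from (2,2): left 1 to (2,1), up 1 to (1,1), right 3 to (1,4), down 1 to (2,4) — 6 moves in all.
Check: all required cells visited; 6 ≤ 6 moves.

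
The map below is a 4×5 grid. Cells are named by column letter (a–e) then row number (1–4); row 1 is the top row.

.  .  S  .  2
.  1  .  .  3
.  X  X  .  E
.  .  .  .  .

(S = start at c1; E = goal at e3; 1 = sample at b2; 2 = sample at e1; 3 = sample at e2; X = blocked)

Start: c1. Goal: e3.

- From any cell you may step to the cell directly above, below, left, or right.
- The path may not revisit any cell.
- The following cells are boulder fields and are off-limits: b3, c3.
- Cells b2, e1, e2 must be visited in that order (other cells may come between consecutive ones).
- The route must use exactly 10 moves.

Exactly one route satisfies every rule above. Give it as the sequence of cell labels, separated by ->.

The waypoints must appear in the order b2, e1, e2, with no cell reused.
Route from c1: 2× left (reaching a1), down to a2, 3× right (reaching d2), up to d1, right to e1, 2× down (reaching e3) — 10 moves in all.
Check: order respected (1 at step 4, 2 at step 8, 3 at step 9); 10 moves as required.

c1 -> b1 -> a1 -> a2 -> b2 -> c2 -> d2 -> d1 -> e1 -> e2 -> e3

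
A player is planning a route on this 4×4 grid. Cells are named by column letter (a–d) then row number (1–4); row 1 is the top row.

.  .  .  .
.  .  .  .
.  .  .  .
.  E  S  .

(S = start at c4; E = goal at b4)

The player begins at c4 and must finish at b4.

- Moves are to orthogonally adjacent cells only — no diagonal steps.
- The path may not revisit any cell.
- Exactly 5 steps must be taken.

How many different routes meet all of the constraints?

3

Need simple routes of exactly 5 moves from c4 to b4 (Manhattan distance 1, so 2 moves are spent on a detour and 2 undoing it).
Enumerating: c4 c3 c2 b2 b3 b4 | c4 c3 b3 a3 a4 b4 | c4 d4 d3 c3 b3 b4.
That gives 3 routes.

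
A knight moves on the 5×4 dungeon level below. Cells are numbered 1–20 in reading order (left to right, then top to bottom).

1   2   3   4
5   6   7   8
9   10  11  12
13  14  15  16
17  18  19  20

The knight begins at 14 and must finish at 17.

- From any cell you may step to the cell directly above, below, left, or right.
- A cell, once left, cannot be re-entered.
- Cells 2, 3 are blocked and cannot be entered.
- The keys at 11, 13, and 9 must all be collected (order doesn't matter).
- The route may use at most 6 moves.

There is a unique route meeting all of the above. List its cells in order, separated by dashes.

14 - 15 - 11 - 10 - 9 - 13 - 17

Any route must reach 11, 13, and 9 and still end at 17 within 6 moves, so the order of the required stops is forced.
Route from 14: right 1 to 15, up 1 to 11, left 2 to 9, down 2 to 17 — 6 moves in all.
Check: all required cells visited; 6 ≤ 6 moves.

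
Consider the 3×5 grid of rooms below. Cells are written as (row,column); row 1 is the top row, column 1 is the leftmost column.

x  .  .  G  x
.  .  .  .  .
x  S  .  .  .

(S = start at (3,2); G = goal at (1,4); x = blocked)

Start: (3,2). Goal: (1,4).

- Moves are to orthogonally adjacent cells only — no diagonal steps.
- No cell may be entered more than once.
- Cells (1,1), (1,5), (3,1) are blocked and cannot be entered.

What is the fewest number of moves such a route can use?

The Manhattan distance from (3,2) to (1,4) is |3−1| + |2−4| = 4, so at least 4 moves are needed.
A route of 4 moves achieves this: (3,2) → (2,2) → (1,2) → (1,3) → (1,4).
Since 4 matches the lower bound, it is optimal.

4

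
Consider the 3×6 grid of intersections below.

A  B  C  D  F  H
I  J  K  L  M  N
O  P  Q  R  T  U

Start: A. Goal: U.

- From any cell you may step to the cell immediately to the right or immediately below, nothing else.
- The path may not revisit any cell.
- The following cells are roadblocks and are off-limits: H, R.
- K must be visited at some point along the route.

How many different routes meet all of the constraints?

6

A right/down-only route from A to U makes exactly 2 down-moves and 5 right-moves in some order.
With no other constraints that would be C(7,2) = 21 routes.
Split at K and multiply the segment counts (each segment already excludes blocked cells): A→K: 3; K→U: 2; product = 6.
That gives 6 routes.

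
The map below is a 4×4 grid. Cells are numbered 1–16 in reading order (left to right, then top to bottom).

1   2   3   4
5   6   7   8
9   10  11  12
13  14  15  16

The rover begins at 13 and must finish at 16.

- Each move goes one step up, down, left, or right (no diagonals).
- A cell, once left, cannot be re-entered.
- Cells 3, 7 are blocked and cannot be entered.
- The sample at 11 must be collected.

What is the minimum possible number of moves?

5

Any route passes through 11 somewhere between 13 and 16. Summing Manhattan distances along the two legs (13 → 11 → 16) gives a lower bound of 3 + 2 = 5 moves.
A route of 5 moves achieves this: 13 → 9 → 10 → 11 → 15 → 16.
Since 5 matches the lower bound, it is optimal.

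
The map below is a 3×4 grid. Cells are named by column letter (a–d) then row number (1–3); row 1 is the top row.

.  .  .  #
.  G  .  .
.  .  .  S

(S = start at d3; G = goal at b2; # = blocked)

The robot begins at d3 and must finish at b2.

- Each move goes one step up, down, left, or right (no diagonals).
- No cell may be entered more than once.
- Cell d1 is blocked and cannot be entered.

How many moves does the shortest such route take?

The Manhattan distance from d3 to b2 is |3−2| + |4−2| = 3, so at least 3 moves are needed.
A route of 3 moves achieves this: d3 → d2 → c2 → b2.
Since 3 matches the lower bound, it is optimal.

3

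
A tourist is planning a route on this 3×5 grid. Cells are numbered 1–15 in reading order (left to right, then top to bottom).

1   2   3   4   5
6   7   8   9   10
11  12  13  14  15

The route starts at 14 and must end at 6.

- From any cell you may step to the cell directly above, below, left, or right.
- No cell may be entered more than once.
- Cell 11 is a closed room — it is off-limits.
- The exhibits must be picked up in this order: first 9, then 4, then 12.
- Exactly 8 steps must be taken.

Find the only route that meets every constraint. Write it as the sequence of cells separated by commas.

14, 9, 4, 3, 8, 13, 12, 7, 6

The waypoints must appear in the order 9, 4, 12, with no cell reused.
Route from 14: up 2 to 4, left 1 to 3, down 2 to 13, left 1 to 12, up 1 to 7, left 1 to 6 — 8 moves in all.
Check: order respected (9 at step 1, 4 at step 2, 12 at step 6); 8 moves as required.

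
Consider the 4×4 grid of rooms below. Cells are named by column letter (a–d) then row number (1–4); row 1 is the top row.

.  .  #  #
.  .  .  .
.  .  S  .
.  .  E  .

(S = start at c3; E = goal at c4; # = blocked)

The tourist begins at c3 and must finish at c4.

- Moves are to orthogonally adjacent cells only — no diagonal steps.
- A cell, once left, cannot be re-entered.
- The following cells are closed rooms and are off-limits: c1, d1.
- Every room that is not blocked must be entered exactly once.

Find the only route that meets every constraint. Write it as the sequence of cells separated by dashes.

Need to visit all 14 open cells exactly once, starting at c3 and ending at c4.
Route from c3: left to b3, down to b4, left to a4, 3× up (reaching a1), right to b1, down to b2, 2× right (reaching d2), 2× down (reaching d4), left to c4 — 13 moves in all.
Check: all 14 open cells covered.

c3 - b3 - b4 - a4 - a3 - a2 - a1 - b1 - b2 - c2 - d2 - d3 - d4 - c4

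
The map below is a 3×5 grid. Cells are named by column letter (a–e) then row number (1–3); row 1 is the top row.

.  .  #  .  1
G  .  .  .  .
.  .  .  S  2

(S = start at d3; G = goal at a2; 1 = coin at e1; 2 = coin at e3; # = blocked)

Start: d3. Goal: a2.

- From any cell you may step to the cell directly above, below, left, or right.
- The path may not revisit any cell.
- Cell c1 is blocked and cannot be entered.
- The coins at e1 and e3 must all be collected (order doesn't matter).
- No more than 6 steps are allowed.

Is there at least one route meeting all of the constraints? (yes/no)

Even ignoring the no-revisit rule, getting from d3 to a2, taking the cheapest ordering d3 → e3 → e1 → a2 needs at least 1 + 2 + 5 = 8 moves (Manhattan distance per leg), which exceeds the 6-move limit.

no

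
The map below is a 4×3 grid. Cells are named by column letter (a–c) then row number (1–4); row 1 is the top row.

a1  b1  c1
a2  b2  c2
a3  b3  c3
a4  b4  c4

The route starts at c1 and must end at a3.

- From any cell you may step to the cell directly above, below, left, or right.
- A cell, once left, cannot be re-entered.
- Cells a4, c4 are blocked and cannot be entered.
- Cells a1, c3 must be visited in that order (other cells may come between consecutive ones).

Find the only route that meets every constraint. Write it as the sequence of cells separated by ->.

c1 -> b1 -> a1 -> a2 -> b2 -> c2 -> c3 -> b3 -> a3

The waypoints must appear in the order a1, c3, with no cell reused.
Route from c1: 2× left (reaching a1), down to a2, 2× right (reaching c2), down to c3, 2× left (reaching a3) — 8 moves in all.
Check: order respected (a1 at step 2, c3 at step 6).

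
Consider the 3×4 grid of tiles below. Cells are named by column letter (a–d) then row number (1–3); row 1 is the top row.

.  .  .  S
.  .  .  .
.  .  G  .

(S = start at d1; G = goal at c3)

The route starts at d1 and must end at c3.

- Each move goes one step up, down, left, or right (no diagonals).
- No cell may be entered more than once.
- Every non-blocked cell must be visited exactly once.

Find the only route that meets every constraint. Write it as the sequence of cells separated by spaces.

Need to visit all 12 open cells exactly once, starting at d1 and ending at c3.
Cell a3 has only two open neighbours (a2 and b3), so the path must pass straight through it: one of those is the cell it's entered from and the other is where it exits.
Route from d1: left 3 to a1, down 2 to a3, right 1 to b3, up 1 to b2, right 2 to d2, down 1 to d3, left 1 to c3 — 11 moves in all.
Check: all 12 open cells covered.

d1 c1 b1 a1 a2 a3 b3 b2 c2 d2 d3 c3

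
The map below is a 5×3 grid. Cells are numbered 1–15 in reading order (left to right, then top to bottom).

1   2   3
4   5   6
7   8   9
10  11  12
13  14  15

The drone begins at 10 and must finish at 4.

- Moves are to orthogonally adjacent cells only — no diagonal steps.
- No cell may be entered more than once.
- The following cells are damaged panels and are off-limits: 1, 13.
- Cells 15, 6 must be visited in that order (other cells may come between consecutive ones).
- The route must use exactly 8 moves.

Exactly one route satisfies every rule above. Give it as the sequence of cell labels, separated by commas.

The waypoints must appear in the order 15, 6, with no cell reused.
Route from 10: right 1 to 11, down 1 to 14, right 1 to 15, up 3 to 6, left 2 to 4 — 8 moves in all.
Check: order respected (15 at step 3, 6 at step 6); 8 moves as required.

10, 11, 14, 15, 12, 9, 6, 5, 4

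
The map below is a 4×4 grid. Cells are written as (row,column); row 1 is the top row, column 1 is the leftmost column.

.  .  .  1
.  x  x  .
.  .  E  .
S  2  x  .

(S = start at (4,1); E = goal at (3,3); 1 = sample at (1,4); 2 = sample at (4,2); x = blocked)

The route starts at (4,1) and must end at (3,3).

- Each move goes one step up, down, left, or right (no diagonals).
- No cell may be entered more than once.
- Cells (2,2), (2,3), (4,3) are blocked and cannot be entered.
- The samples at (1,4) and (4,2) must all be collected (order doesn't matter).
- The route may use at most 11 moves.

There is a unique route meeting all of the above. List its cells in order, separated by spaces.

(4,1) (4,2) (3,2) (3,1) (2,1) (1,1) (1,2) (1,3) (1,4) (2,4) (3,4) (3,3)

The 11-move cap with required stops at (1,4), (4,2) leaves no slack for detours.
Route from (4,1): right 1 to (4,2), up 1 to (3,2), left 1 to (3,1), up 2 to (1,1), right 3 to (1,4), down 2 to (3,4), left 1 to (3,3) — 11 moves in all.
Check: all required cells visited; 11 ≤ 11 moves.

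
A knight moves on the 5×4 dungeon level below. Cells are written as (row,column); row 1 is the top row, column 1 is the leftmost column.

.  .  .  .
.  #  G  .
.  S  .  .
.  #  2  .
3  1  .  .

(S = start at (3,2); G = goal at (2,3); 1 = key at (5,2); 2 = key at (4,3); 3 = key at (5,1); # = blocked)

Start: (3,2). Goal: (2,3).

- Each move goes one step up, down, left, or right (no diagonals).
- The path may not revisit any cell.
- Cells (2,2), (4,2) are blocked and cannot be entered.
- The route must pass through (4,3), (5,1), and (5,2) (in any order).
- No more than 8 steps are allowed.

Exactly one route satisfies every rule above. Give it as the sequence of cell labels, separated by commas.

The budget equals the shortest possible length, so every move has to be on a shortest route through the required cells.
Route from (3,2): left to (3,1), 2× down (reaching (5,1)), 2× right (reaching (5,3)), 3× up (reaching (2,3)) — 8 moves in all.
Check: all required cells visited; 8 ≤ 8 moves.

(3,2), (3,1), (4,1), (5,1), (5,2), (5,3), (4,3), (3,3), (2,3)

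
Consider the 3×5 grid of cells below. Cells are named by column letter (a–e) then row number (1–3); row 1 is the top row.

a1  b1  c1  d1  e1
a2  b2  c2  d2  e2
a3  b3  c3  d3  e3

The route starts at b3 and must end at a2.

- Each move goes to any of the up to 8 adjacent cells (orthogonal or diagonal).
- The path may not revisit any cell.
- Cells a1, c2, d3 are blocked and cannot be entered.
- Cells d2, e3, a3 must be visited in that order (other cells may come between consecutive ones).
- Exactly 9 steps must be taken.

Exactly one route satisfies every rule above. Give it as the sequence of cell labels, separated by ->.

The waypoints must appear in the order d2, e3, a3, with no cell reused.
Route from b3: right to c3, up-right to d2, down-right to e3, up to e2, up-left to d1, left to c1, 2× down-left (reaching a3), up to a2 — 9 moves in all.
Check: order respected (d2 at step 2, e3 at step 3, a3 at step 8); 9 moves as required.

b3 -> c3 -> d2 -> e3 -> e2 -> d1 -> c1 -> b2 -> a3 -> a2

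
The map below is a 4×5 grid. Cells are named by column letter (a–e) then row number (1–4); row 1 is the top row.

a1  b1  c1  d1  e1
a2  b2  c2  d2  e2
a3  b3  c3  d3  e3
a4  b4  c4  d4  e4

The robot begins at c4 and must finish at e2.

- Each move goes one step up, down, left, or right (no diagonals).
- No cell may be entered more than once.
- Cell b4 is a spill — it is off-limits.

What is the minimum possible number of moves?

The Manhattan distance from c4 to e2 is |4−2| + |3−5| = 4, so at least 4 moves are needed.
A route of 4 moves achieves this: c4 → c3 → c2 → d2 → e2.
Since 4 matches the lower bound, it is optimal.

4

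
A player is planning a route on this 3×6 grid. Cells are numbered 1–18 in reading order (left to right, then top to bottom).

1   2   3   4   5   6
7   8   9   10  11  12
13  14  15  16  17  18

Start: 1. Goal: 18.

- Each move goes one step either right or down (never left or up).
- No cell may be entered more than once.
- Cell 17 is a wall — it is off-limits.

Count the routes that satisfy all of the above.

6

A right/down-only route from 1 to 18 makes exactly 2 down-moves and 5 right-moves in some order.
With no other constraints that would be C(7,2) = 21 routes.
Subtract routes through each blocked cell (inclusion–exclusion for overlaps): − through 17: 15 → 6.
That gives 6 routes.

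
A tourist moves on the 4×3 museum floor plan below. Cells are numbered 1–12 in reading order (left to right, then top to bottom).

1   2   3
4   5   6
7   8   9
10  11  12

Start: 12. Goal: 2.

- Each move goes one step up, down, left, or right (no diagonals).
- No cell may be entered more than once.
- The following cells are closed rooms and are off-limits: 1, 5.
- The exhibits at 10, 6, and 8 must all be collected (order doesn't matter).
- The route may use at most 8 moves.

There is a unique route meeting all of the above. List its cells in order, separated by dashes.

12 - 11 - 10 - 7 - 8 - 9 - 6 - 3 - 2

The budget equals the shortest possible length, so every move has to be on a shortest route through the required cells.
Route from 12: left 2 to 10, up 1 to 7, right 2 to 9, up 2 to 3, left 1 to 2 — 8 moves in all.
Check: all required cells visited; 8 ≤ 8 moves.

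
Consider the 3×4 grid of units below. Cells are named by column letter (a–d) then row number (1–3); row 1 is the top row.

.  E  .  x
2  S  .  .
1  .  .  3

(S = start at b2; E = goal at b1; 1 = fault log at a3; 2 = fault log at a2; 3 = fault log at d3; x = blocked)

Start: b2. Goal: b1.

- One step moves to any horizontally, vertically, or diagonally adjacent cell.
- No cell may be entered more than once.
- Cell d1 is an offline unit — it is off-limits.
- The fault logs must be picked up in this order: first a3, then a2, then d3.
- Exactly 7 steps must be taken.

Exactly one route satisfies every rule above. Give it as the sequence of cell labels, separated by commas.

b2, a3, a2, b3, c3, d3, c2, b1

The waypoints must appear in the order a3, a2, d3, with no cell reused.
Route from b2: down-left 1 to a3, up 1 to a2, down-right 1 to b3, right 2 to d3, up-left 2 to b1 — 7 moves in all.
Check: order respected (1 at step 1, 2 at step 2, 3 at step 5); 7 moves as required.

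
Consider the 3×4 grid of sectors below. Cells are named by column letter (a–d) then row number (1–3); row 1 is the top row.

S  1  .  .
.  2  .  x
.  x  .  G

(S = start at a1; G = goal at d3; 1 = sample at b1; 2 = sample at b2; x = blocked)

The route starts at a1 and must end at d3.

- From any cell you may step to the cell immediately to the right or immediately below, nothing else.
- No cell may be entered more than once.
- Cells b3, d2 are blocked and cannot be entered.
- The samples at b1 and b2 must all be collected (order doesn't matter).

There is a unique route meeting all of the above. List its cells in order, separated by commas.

Moves only go right or down, so the column and row indices never decrease.
Route from a1: right 1 to b1, down 1 to b2, right 1 to c2, down 1 to c3, right 1 to d3 — 5 moves in all.
Check: all required cells visited.

a1, b1, b2, c2, c3, d3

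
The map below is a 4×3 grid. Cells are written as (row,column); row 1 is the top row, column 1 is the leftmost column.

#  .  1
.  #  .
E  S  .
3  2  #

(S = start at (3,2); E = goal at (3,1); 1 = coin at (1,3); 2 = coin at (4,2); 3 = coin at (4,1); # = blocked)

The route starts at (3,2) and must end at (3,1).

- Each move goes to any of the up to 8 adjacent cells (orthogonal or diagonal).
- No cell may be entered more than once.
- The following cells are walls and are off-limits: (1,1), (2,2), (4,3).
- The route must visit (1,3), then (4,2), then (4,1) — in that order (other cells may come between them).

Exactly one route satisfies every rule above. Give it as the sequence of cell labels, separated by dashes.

(3,2) - (2,1) - (1,2) - (1,3) - (2,3) - (3,3) - (4,2) - (4,1) - (3,1)

The waypoints must appear in the order (1,3), (4,2), (4,1), with no cell reused.
Route from (3,2): up-left 1 to (2,1), up-right 1 to (1,2), right 1 to (1,3), down 2 to (3,3), down-left 1 to (4,2), left 1 to (4,1), up 1 to (3,1) — 8 moves in all.
Check: order respected (1 at step 3, 2 at step 6, 3 at step 7).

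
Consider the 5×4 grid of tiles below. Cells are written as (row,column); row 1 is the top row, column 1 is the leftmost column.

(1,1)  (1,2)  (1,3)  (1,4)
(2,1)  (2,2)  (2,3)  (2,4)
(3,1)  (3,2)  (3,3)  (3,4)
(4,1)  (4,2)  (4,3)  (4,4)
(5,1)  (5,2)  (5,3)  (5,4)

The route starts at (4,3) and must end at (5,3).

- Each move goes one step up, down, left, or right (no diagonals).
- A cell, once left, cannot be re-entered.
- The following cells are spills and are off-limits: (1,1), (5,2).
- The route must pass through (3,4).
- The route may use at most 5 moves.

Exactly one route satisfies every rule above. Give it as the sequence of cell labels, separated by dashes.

The 5-move cap with required stops at (3,4) leaves no slack for detours.
Route from (4,3): up 1 to (3,3), right 1 to (3,4), down 2 to (5,4), left 1 to (5,3) — 5 moves in all.
Check: all required cells visited; 5 ≤ 5 moves.

(4,3) - (3,3) - (3,4) - (4,4) - (5,4) - (5,3)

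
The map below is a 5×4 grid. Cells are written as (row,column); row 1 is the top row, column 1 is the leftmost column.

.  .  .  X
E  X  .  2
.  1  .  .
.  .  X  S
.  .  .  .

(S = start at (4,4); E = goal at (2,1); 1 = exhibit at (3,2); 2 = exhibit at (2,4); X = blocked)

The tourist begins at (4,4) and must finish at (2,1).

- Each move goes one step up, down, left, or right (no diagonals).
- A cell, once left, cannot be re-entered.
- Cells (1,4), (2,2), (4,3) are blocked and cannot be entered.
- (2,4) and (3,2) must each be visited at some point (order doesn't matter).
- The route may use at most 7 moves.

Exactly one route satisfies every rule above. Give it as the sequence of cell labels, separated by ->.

(4,4) -> (3,4) -> (2,4) -> (2,3) -> (3,3) -> (3,2) -> (3,1) -> (2,1)

The budget equals the shortest possible length, so every move has to be on a shortest route through the required cells.
Route from (4,4): up 2 to (2,4), left 1 to (2,3), down 1 to (3,3), left 2 to (3,1), up 1 to (2,1) — 7 moves in all.
Check: all required cells visited; 7 ≤ 7 moves.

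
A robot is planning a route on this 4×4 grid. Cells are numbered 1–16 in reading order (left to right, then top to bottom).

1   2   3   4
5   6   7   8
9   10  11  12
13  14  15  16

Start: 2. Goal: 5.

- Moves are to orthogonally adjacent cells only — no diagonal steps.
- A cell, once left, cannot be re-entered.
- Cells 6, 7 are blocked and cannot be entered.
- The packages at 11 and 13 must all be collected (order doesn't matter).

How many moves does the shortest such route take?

10

Any route passes through 11 and 13 in some order between 2 and 5. Summing Manhattan distances along each leg and taking the cheapest ordering (2 → 11 → 13 → 5) gives a lower bound of 3 + 3 + 2 = 8 moves.
That bound ignores the blocked cells. Measuring each leg by the fewest moves that actually steer around them (2→13: 4; 13→11: 3; 11→5: 3) raises the lower bound to 10.
A route of 10 moves exists: 2 → 3 → 4 → 8 → 12 → 11 → 15 → 14 → 13 → 9 → 5.
Since 10 matches that lower bound, it is optimal.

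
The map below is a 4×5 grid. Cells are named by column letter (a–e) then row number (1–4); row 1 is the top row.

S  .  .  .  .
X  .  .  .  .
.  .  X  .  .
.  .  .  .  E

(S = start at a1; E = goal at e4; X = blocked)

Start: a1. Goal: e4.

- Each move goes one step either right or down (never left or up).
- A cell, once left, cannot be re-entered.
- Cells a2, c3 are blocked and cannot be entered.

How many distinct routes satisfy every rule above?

A right/down-only route from a1 to e4 makes exactly 3 down-moves and 4 right-moves in some order.
With no other constraints that would be C(7,3) = 35 routes.
Subtract routes through each blocked cell (inclusion–exclusion for overlaps): − through a2: 15 − through c3: 18 + through a2&c3: 9 → 11.
That gives 11 routes.

11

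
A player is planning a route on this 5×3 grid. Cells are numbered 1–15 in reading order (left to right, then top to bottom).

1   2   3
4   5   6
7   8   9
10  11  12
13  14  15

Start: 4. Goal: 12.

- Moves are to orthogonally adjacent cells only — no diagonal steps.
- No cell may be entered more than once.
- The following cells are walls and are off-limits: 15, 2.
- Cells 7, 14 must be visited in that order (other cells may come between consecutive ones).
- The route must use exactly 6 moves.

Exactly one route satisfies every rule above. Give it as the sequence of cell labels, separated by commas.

4, 7, 10, 13, 14, 11, 12

The waypoints must appear in the order 7, 14, with no cell reused.
Route from 4: 3× down (reaching 13), right to 14, up to 11, right to 12 — 6 moves in all.
Check: order respected (7 at step 1, 14 at step 4); 6 moves as required.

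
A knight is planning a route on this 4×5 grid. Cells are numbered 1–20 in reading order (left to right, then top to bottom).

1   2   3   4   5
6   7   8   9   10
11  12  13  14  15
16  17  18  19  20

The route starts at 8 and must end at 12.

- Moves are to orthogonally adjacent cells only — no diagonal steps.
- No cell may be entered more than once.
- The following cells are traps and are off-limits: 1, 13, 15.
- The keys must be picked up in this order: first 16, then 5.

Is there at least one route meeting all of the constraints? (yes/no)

Ignoring the required order, 4 revisit-free routes from 8 to 12 pass through all of 16 and 5; the waypoint orders that occur are 5 → 16 (4) — never 16 → 5.

no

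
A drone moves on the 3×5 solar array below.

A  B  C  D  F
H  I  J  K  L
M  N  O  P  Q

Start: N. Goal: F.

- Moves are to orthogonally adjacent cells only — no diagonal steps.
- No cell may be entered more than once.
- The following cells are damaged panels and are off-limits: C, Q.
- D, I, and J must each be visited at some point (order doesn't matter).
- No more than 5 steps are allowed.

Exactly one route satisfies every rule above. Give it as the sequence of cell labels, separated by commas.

N, I, J, K, D, F

The budget equals the shortest possible length, so every move has to be on a shortest route through the required cells.
Route from N: up 1 to I, right 2 to K, up 1 to D, right 1 to F — 5 moves in all.
Check: all required cells visited; 5 ≤ 5 moves.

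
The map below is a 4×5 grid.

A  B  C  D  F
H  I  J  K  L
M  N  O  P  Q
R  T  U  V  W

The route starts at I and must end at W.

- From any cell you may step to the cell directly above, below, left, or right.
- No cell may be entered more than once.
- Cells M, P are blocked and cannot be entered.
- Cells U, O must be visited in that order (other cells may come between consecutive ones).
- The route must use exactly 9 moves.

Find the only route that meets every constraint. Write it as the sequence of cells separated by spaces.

I N T U O J K L Q W

The waypoints must appear in the order U, O, with no cell reused.
Route from I: 2× down (reaching T), right to U, 2× up (reaching J), 2× right (reaching L), 2× down (reaching W) — 9 moves in all.
Check: order respected (U at step 3, O at step 4); 9 moves as required.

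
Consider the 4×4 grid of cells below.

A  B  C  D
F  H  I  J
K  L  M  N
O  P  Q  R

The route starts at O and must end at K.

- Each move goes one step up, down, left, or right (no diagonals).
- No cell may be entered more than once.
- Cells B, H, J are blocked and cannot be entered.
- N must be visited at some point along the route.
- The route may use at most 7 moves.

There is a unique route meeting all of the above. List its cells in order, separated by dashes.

Any route must reach N and still end at K within 7 moves, so the order of the required stops is forced.
Route from O: right 3 to R, up 1 to N, left 3 to K — 7 moves in all.
Check: all required cells visited; 7 ≤ 7 moves.

O - P - Q - R - N - M - L - K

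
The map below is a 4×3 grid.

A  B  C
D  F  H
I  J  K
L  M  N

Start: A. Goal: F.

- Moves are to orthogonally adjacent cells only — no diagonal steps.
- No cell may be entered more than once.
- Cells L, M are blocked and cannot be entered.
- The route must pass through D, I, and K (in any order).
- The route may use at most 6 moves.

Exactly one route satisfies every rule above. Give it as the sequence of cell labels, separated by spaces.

A D I J K H F

The budget equals the shortest possible length, so every move has to be on a shortest route through the required cells.
Route from A: 2× down (reaching I), 2× right (reaching K), up to H, left to F — 6 moves in all.
Check: all required cells visited; 6 ≤ 6 moves.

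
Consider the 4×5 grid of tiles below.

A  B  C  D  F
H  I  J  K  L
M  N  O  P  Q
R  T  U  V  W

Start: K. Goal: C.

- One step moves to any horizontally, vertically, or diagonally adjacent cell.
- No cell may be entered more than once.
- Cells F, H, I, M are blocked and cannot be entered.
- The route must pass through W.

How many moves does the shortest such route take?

Any route passes through W somewhere between K and C. Summing Chebyshev distances along the two legs (K → W → C) gives a lower bound of 2 + 3 = 5 moves.
A route of 5 moves achieves this: K → Q → W → P → J → C.
Since 5 matches the lower bound, it is optimal.

5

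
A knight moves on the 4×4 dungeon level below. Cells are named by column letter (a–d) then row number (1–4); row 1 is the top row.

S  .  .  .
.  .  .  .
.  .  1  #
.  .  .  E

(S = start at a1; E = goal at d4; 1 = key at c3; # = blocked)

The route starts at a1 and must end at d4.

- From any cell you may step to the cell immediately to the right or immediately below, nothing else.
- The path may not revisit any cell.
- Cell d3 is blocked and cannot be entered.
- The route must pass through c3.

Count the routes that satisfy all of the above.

A right/down-only route from a1 to d4 makes exactly 3 down-moves and 3 right-moves in some order.
With no other constraints that would be C(6,3) = 20 routes.
Split at c3 and multiply the segment counts (each segment already excludes blocked cells): a1→c3: 6; c3→d4: 1; product = 6.
That gives 6 routes.

6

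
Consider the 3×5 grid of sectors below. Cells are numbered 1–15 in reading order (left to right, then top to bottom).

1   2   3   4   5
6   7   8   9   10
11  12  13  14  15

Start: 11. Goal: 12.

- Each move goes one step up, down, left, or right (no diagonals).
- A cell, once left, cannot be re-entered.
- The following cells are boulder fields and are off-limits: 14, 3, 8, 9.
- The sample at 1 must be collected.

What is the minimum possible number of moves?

Any route passes through 1 somewhere between 11 and 12. Summing Manhattan distances along the two legs (11 → 1 → 12) gives a lower bound of 2 + 3 = 5 moves.
A route of 5 moves achieves this: 11 → 6 → 1 → 2 → 7 → 12.
Since 5 matches the lower bound, it is optimal.

5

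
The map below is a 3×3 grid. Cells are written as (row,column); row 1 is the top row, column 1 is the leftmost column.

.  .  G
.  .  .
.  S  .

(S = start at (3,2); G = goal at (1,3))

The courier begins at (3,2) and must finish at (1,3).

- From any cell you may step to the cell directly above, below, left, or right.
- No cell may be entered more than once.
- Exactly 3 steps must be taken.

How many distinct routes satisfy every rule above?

Need simple routes of exactly 3 moves from (3,2) to (1,3) (Manhattan distance 3, so 0 moves are spent on a detour and 0 undoing it).
Enumerating: (3,2) (2,2) (1,2) (1,3) | (3,2) (2,2) (2,3) (1,3) | (3,2) (3,3) (2,3) (1,3).
That gives 3 routes.

3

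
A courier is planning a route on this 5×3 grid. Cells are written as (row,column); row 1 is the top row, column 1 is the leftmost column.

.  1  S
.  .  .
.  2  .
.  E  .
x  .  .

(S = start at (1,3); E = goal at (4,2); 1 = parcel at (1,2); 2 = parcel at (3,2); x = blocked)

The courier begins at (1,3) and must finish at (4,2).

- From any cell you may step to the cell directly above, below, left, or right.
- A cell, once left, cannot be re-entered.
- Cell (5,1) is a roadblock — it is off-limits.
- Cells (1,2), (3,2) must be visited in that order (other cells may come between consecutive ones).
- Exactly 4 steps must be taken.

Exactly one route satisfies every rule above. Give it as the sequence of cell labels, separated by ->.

(1,3) -> (1,2) -> (2,2) -> (3,2) -> (4,2)

The waypoints must appear in the order (1,2), (3,2), with no cell reused.
Route from (1,3): left 1 to (1,2), down 3 to (4,2) — 4 moves in all.
Check: order respected (1 at step 1, 2 at step 3); 4 moves as required.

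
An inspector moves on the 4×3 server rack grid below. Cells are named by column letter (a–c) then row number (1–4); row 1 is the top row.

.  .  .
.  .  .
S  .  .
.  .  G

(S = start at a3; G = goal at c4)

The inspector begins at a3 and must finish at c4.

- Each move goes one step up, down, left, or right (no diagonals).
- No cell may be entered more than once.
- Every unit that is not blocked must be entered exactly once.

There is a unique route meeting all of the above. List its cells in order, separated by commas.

a3, a4, b4, b3, b2, a2, a1, b1, c1, c2, c3, c4

Need to visit all 12 open cells exactly once, starting at a3 and ending at c4.
Cell a4 has only two open neighbours (a3 and b4), so the path must pass straight through it: one of those is the cell it's entered from and the other is where it exits.
Route from a3: down 1 to a4, right 1 to b4, up 2 to b2, left 1 to a2, up 1 to a1, right 2 to c1, down 3 to c4 — 11 moves in all.
Check: all 12 open cells covered.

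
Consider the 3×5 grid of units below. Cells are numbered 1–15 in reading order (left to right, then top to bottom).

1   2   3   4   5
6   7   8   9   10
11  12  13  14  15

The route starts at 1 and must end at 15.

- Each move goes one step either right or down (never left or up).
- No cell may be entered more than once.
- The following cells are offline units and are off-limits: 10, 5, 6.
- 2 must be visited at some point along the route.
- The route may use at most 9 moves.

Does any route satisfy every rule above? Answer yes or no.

yes

One route that works: 1 → 2 → 7 → 12 → 13 → 14 → 15.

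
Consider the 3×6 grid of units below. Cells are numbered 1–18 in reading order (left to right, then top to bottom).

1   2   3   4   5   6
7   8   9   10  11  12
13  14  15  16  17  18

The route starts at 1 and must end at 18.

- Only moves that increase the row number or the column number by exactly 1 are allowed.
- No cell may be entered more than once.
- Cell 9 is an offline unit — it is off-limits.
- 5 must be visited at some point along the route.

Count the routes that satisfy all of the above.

A right/down-only route from 1 to 18 makes exactly 2 down-moves and 5 right-moves in some order.
With no other constraints that would be C(7,2) = 21 routes.
Split at 5 and multiply the segment counts (each segment already excludes blocked cells): 1→5: 1; 5→18: 3; product = 3.
That gives 3 routes.

3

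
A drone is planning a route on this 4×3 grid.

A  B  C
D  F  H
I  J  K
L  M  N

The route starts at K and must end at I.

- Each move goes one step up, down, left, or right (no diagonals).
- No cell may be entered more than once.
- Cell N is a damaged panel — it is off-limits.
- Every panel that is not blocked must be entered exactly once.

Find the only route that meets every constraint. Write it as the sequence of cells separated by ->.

K -> H -> C -> B -> A -> D -> F -> J -> M -> L -> I

Need to visit all 11 open cells exactly once, starting at K and ending at I.
Cell C has only two open neighbours (H and B), so the path must pass straight through it: one of those is the cell it's entered from and the other is where it exits.
Route from K: up 2 to C, left 2 to A, down 1 to D, right 1 to F, down 2 to M, left 1 to L, up 1 to I — 10 moves in all.
Check: all 11 open cells covered.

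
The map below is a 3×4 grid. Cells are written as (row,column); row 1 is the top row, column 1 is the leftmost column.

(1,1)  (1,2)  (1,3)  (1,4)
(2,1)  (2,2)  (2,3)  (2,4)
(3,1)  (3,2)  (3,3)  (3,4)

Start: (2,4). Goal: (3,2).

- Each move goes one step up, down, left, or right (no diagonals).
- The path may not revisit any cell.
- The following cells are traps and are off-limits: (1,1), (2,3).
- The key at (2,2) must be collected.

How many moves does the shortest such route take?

5

Any route passes through (2,2) somewhere between (2,4) and (3,2). Summing Manhattan distances along the two legs ((2,4) → (2,2) → (3,2)) gives a lower bound of 2 + 1 = 3 moves.
That bound ignores the blocked cells. Measuring each leg by the fewest moves that actually steer around them ((2,4)→(2,2): 4; (2,2)→(3,2): 1) raises the lower bound to 5.
A route of 5 moves exists: (2,4) → (1,4) → (1,3) → (1,2) → (2,2) → (3,2).
Since 5 matches that lower bound, it is optimal.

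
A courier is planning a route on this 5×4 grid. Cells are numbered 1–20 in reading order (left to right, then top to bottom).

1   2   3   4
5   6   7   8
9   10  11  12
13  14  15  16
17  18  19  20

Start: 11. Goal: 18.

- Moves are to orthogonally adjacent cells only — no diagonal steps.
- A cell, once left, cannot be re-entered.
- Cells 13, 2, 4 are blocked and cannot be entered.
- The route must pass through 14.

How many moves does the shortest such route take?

3

Any route passes through 14 somewhere between 11 and 18. Summing Manhattan distances along the two legs (11 → 14 → 18) gives a lower bound of 2 + 1 = 3 moves.
A route of 3 moves achieves this: 11 → 15 → 14 → 18.
Since 3 matches the lower bound, it is optimal.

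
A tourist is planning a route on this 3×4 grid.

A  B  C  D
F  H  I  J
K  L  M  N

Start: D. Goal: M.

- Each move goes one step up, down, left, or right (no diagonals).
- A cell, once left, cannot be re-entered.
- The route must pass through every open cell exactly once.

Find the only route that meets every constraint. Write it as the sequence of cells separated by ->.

Need to visit all 12 open cells exactly once, starting at D and ending at M.
Cell K has only two open neighbours (F and L), so the path must pass straight through it: one of those is the cell it's entered from and the other is where it exits.
Route from D: 3× left (reaching A), 2× down (reaching K), right to L, up to H, 2× right (reaching J), down to N, left to M — 11 moves in all.
Check: all 12 open cells covered.

D -> C -> B -> A -> F -> K -> L -> H -> I -> J -> N -> M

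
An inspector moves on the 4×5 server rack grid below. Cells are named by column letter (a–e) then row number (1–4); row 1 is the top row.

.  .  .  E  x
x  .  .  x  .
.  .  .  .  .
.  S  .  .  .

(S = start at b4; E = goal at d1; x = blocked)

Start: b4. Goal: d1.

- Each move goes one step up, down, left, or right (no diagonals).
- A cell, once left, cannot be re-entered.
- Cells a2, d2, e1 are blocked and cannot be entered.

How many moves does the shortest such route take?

5

The Manhattan distance from b4 to d1 is |4−1| + |2−4| = 5, so at least 5 moves are needed.
A route of 5 moves achieves this: b4 → b3 → b2 → b1 → c1 → d1.
Since 5 matches the lower bound, it is optimal.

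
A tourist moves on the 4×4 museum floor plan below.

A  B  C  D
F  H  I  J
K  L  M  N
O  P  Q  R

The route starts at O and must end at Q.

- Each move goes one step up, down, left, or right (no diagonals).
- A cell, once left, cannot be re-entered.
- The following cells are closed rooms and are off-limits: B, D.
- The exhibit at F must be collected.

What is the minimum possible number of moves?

Any route passes through F somewhere between O and Q. Summing Manhattan distances along the two legs (O → F → Q) gives a lower bound of 2 + 4 = 6 moves.
A route of 6 moves achieves this: O → K → F → H → L → P → Q.
Since 6 matches the lower bound, it is optimal.

6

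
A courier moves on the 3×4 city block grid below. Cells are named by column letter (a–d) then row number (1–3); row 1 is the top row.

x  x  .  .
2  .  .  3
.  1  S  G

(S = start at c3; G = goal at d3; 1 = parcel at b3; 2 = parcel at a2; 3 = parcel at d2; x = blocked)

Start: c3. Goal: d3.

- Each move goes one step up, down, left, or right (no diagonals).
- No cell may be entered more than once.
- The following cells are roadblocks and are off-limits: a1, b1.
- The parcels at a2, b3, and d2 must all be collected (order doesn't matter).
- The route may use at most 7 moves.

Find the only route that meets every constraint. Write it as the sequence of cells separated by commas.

Any route must reach a2, b3, and d2 and still end at d3 within 7 moves, so the order of the required stops is forced.
Route from c3: left 2 to a3, up 1 to a2, right 3 to d2, down 1 to d3 — 7 moves in all.
Check: all required cells visited; 7 ≤ 7 moves.

c3, b3, a3, a2, b2, c2, d2, d3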